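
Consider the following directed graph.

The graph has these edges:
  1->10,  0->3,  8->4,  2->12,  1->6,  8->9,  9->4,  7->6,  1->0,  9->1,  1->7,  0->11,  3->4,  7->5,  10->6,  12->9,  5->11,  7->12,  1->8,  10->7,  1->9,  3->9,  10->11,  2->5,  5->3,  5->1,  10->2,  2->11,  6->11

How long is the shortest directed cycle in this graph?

2

For each vertex v, BFS finds the shortest path from v back to v.
The shortest such closed walk is 1 → 9 → 1, length 2.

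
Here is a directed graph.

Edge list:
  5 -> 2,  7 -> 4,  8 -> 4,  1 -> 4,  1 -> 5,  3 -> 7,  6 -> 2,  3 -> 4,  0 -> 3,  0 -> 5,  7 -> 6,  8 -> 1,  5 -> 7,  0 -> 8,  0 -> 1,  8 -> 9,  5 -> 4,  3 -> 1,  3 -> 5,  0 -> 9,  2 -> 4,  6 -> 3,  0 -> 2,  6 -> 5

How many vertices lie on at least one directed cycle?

A vertex is on a directed cycle iff it belongs to a strongly connected component of size ≥ 2 (or has a self-loop).
The vertices on cycles are {1, 3, 5, 6, 7} — 5 in total.

5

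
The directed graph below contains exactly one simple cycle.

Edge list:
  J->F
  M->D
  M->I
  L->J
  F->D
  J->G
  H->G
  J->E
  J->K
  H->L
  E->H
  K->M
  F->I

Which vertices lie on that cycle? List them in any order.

E, H, J, L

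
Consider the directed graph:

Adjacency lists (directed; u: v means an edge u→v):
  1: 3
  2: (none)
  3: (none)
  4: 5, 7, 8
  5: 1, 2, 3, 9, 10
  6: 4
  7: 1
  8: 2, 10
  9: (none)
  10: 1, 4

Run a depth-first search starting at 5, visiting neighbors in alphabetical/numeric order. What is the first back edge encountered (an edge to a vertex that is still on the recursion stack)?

4→5

DFS from 5 (visiting neighbors in alphabetical/numeric order); mark gray on enter, black on exit:
5 gray
  1 gray
    3 gray
    3 black
  1 black
  2 gray
  2 black
  5→3: 3 black — skip
  9 gray
  9 black
  10 gray
    10→1: 1 black — skip
    4 gray
      4→5: 5 is gray → back edge
First back edge: 4 → 5.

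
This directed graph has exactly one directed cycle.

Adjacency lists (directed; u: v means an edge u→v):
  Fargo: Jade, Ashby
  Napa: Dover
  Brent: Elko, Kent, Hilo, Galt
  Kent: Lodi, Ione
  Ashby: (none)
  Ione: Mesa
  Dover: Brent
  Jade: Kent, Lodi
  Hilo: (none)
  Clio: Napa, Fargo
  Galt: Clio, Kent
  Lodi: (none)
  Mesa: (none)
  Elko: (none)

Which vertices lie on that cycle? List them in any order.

DFS with gray/black marking from Brent:
Brent gray
  Elko gray
  Elko black
  Kent gray
    Lodi gray
    Lodi black
    Ione gray
      Mesa gray
      Mesa black
    Ione black
  Kent black
  Hilo gray
  Hilo black
  Galt gray
    Clio gray
      Napa gray
        Dover gray
          Dover→Brent: Brent is gray → back edge
Back edge closes the cycle Brent → Galt → Clio → Napa → Dover → Brent; its vertices are {Clio, Galt, Napa, Brent, Dover}.

Clio, Galt, Napa, Brent, Dover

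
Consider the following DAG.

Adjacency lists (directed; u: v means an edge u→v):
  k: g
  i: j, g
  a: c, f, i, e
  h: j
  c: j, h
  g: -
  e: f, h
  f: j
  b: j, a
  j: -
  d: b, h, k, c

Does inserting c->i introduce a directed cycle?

Adding c→i creates a cycle iff i can already reach c.
Explore from i: no path reaches c. The graph stays acyclic.

No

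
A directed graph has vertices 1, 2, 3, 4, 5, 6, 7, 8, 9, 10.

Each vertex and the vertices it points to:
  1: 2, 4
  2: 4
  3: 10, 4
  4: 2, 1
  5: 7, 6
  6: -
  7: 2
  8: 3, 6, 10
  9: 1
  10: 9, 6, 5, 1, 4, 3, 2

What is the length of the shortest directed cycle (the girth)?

For each vertex v, BFS finds the shortest path from v back to v.
The shortest such closed walk is 10 → 3 → 10, length 2.

2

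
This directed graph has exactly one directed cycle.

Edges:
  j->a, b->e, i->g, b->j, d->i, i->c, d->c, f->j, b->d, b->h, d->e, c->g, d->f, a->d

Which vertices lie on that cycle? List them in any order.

a, d, f, j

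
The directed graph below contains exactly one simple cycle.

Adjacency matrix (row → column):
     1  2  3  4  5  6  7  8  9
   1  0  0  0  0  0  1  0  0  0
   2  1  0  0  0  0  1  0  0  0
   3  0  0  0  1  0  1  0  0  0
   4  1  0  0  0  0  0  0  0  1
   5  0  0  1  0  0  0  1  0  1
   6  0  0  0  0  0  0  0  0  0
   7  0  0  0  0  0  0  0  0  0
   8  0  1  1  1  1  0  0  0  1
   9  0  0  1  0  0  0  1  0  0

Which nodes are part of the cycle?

DFS with gray/black marking from 4:
4 gray
  1 gray
    6 gray
    6 black
  1 black
  9 gray
    7 gray
    7 black
    3 gray
      3→6: 6 black — skip
      3→4: 4 is gray → back edge
Back edge closes the cycle 4 → 9 → 3 → 4; its vertices are {3, 4, 9}.

3, 4, 9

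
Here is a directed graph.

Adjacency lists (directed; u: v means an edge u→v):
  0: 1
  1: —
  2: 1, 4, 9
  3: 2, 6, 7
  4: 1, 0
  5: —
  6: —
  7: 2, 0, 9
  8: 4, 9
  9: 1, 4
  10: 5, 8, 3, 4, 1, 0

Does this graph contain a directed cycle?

No

DFS with white/gray/black marking, starting from 10:
10 gray
  5 gray
  5 black
  8 gray
    4 gray
      1 gray
      1 black
      0 gray
        0→1: 1 black — skip
      0 black
    4 black
    9 gray
      9→1: 1 black — skip
      9→4: 4 black — skip
    9 black
  8 black
  3 gray
    2 gray
      2→1: 1 black — skip
      2→4: 4 black — skip
      2→9: 9 black — skip
    2 black
    6 gray
    6 black
    7 gray
      7→2: 2 black — skip
      7→0: 0 black — skip
      7→9: 9 black — skip
    7 black
  3 black
  10→4: 4 black — skip
  10→1: 1 black — skip
  10→0: 0 black — skip
10 black
Every edge goes to a white or black vertex — no back edge, so the graph is acyclic.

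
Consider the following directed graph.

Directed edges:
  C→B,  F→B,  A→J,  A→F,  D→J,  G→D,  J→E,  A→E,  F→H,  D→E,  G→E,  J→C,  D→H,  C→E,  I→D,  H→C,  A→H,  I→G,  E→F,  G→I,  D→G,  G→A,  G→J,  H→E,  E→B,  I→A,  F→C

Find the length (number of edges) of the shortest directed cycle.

For each vertex v, BFS finds the shortest path from v back to v.
The shortest such closed walk is I → G → I, length 2.

2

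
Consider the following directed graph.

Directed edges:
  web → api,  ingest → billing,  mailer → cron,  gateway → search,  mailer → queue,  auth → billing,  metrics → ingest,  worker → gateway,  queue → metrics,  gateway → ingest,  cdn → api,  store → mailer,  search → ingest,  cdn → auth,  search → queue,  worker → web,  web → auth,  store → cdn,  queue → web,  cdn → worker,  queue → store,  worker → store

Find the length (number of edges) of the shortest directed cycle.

3

For each vertex v, BFS finds the shortest path from v back to v.
The shortest such closed walk is store → cdn → worker → store, length 3.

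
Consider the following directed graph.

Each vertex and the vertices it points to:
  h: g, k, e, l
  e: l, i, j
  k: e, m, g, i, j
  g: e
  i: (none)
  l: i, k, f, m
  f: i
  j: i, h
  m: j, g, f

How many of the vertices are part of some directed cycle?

A vertex is on a directed cycle iff it belongs to a strongly connected component of size ≥ 2 (or has a self-loop).
The vertices on cycles are {e, g, h, j, k, l, m} — 7 in total.

7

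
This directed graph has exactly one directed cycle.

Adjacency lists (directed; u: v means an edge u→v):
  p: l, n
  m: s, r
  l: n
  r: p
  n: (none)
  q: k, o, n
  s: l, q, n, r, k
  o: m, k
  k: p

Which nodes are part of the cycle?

m, o, q, s

DFS with gray/black marking from o:
o gray
  m gray
    s gray
      l gray
        n gray
        n black
      l black
      q gray
        k gray
          p gray
            p→l: l black — skip
            p→n: n black — skip
          p black
        k black
        q→o: o is gray → back edge
Back edge closes the cycle o → m → s → q → o; its vertices are {m, o, q, s}.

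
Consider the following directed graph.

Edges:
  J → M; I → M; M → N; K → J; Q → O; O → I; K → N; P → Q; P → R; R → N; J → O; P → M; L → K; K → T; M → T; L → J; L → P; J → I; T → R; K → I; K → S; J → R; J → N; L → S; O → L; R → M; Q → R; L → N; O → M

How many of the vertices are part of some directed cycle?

9

A vertex is on a directed cycle iff it belongs to a strongly connected component of size ≥ 2 (or has a self-loop).
The vertices on cycles are {J, K, L, M, O, P, Q, R, T} — 9 in total.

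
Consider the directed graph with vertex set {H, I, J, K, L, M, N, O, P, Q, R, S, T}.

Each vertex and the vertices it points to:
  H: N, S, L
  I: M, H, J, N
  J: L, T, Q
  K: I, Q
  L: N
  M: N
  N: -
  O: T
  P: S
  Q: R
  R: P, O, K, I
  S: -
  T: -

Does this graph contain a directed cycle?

Yes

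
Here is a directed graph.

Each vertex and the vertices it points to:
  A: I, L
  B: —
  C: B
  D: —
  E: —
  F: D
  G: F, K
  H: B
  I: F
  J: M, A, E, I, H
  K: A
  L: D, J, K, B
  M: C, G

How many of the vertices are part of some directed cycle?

A vertex is on a directed cycle iff it belongs to a strongly connected component of size ≥ 2 (or has a self-loop).
The vertices on cycles are {A, G, J, K, L, M} — 6 in total.

6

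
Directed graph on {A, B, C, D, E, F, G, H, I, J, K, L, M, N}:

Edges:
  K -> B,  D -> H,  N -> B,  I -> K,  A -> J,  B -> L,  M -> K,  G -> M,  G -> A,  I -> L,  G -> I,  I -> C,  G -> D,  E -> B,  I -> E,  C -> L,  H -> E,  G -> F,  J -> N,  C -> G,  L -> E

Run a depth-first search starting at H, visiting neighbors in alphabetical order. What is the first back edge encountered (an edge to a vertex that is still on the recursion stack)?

L->E

DFS from H (visiting neighbors in alphabetical order); mark gray on enter, black on exit:
H gray
  E gray
    B gray
      L gray
        L→E: E is gray → back edge
First back edge: L → E.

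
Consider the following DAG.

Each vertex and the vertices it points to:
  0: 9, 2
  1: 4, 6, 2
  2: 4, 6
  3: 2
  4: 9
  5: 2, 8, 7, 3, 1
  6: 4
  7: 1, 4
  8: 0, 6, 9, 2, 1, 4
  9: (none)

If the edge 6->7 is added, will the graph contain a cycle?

Yes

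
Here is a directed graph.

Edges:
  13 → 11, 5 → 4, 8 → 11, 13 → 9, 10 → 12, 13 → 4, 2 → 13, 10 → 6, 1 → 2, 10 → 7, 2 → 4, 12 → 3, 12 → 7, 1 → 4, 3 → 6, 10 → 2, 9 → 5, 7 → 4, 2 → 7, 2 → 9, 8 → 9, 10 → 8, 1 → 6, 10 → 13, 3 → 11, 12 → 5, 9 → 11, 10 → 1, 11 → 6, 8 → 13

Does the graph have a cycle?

DFS with white/gray/black marking, starting from 1:
1 gray
  2 gray
    9 gray
      11 gray
        6 gray
        6 black
      11 black
      5 gray
        4 gray
        4 black
      5 black
    9 black
    2→4: 4 black — skip
    13 gray
      13→9: 9 black — skip
      13→11: 11 black — skip
      13→4: 4 black — skip
    13 black
    7 gray
      7→4: 4 black — skip
    7 black
  2 black
  1→4: 4 black — skip
  1→6: 6 black — skip
1 black
3 gray
  3→11: 11 black — skip
  3→6: 6 black — skip
3 black
8 gray
  8→11: 11 black — skip
  8→13: 13 black — skip
  8→9: 9 black — skip
8 black
12 gray
  12→7: 7 black — skip
  12→5: 5 black — skip
  12→3: 3 black — skip
12 black
10 gray
  10→6: 6 black — skip
  10→7: 7 black — skip
  10→2: 2 black — skip
  10→8: 8 black — skip
  10→12: 12 black — skip
  10→1: 1 black — skip
  10→13: 13 black — skip
10 black
Every edge goes to a white or black vertex — no back edge, so the graph is acyclic.

No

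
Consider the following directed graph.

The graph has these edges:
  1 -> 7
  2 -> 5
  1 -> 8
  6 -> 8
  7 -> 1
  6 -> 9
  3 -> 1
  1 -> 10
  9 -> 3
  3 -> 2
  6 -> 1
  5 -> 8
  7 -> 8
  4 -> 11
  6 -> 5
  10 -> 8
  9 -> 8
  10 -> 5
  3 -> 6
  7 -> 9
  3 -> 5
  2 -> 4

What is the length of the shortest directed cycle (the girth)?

2

For each vertex v, BFS finds the shortest path from v back to v.
The shortest such closed walk is 1 → 7 → 1, length 2.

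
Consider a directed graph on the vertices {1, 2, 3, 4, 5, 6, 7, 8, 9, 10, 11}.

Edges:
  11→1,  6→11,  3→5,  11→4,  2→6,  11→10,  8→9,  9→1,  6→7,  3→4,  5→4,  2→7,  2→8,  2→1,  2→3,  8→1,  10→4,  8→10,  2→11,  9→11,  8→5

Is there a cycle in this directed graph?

No

DFS with white/gray/black marking, starting from 8:
8 gray
  9 gray
    11 gray
      10 gray
        4 gray
        4 black
      10 black
      11→4: 4 black — skip
      1 gray
      1 black
    11 black
    9→1: 1 black — skip
  9 black
  8→10: 10 black — skip
  8→1: 1 black — skip
  5 gray
    5→4: 4 black — skip
  5 black
8 black
2 gray
  2→11: 11 black — skip
  2→1: 1 black — skip
  7 gray
  7 black
  3 gray
    3→5: 5 black — skip
    3→4: 4 black — skip
  3 black
  2→8: 8 black — skip
  6 gray
    6→7: 7 black — skip
    6→11: 11 black — skip
  6 black
2 black
Every edge goes to a white or black vertex — no back edge, so the graph is acyclic.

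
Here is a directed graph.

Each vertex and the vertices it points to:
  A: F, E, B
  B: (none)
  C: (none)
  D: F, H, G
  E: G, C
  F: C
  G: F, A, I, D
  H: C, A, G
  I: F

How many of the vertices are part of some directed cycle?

5

A vertex is on a directed cycle iff it belongs to a strongly connected component of size ≥ 2 (or has a self-loop).
The vertices on cycles are {A, D, E, G, H} — 5 in total.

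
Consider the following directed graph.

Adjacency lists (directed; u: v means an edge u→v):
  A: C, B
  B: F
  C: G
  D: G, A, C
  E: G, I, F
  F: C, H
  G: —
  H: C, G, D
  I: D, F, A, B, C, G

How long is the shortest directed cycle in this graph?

5

For each vertex v, BFS finds the shortest path from v back to v.
The shortest such closed walk is A → B → F → H → D → A, length 5.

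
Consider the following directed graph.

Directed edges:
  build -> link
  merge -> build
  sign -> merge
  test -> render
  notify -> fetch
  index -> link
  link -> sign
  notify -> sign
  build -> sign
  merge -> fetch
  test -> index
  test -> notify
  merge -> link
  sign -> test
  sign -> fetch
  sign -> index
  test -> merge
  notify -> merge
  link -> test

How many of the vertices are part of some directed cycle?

7

A vertex is on a directed cycle iff it belongs to a strongly connected component of size ≥ 2 (or has a self-loop).
The vertices on cycles are {link, sign, test, build, index, merge, notify} — 7 in total.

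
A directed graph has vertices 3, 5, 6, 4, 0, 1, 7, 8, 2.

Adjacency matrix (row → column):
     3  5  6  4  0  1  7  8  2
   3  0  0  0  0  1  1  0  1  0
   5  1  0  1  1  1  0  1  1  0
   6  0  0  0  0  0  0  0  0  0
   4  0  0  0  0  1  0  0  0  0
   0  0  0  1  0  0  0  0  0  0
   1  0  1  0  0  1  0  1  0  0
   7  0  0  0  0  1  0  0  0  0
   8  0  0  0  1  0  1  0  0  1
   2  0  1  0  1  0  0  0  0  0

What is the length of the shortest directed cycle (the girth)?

For each vertex v, BFS finds the shortest path from v back to v.
The shortest such closed walk is 3 → 1 → 5 → 3, length 3.

3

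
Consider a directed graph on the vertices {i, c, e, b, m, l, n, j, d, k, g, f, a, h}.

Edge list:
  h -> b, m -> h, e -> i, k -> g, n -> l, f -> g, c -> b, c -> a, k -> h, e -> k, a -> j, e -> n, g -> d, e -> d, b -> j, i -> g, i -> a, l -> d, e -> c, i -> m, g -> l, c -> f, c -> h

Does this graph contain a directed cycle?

No

DFS with white/gray/black marking, starting from g:
g gray
  l gray
    d gray
    d black
  l black
  g→d: d black — skip
g black
i gray
  i→g: g black — skip
  m gray
    h gray
      b gray
        j gray
        j black
      b black
    h black
  m black
  a gray
    a→j: j black — skip
  a black
i black
c gray
  c→a: a black — skip
  c→h: h black — skip
  f gray
    f→g: g black — skip
  f black
  c→b: b black — skip
c black
e gray
  n gray
    n→l: l black — skip
  n black
  e→c: c black — skip
  e→i: i black — skip
  k gray
    k→g: g black — skip
    k→h: h black — skip
  k black
  e→d: d black — skip
e black
Every edge goes to a white or black vertex — no back edge, so the graph is acyclic.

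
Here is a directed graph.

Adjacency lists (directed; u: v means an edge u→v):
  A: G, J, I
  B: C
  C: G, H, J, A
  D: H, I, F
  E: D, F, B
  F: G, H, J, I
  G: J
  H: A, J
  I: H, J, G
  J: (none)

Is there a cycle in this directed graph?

DFS with white/gray/black marking, starting from G:
G gray
  J gray
  J black
G black
A gray
  A→G: G black — skip
  A→J: J black — skip
  I gray
    H gray
      H→A: A is gray → back edge
Back edge found, so a cycle exists: A → I → H → A.

Yes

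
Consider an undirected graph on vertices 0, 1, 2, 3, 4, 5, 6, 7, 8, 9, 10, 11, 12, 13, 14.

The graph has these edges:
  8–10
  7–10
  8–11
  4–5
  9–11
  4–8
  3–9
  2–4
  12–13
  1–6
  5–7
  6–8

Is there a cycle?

Yes

DFS, tracking each vertex's parent; an edge to a visited non-parent vertex closes a cycle.
Start from 7:
visit 7 (parent –)
  visit 5 (parent 7)
    visit 4 (parent 5)
      visit 2 (parent 4)
        2–4: parent, skip
      visit 8 (parent 4)
        visit 6 (parent 8)
          visit 1 (parent 6)
            1–6: parent, skip
          6–8: parent, skip
        8–4: parent, skip
        visit 10 (parent 8)
          10–7: 7 visited and ≠ parent → cycle
Cycle: 7 – 5 – 4 – 8 – 10 – 7.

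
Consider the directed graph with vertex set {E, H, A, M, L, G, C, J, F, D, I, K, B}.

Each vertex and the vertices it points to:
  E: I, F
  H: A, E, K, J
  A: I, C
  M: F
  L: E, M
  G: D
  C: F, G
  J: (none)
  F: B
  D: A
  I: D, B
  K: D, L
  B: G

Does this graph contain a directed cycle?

Yes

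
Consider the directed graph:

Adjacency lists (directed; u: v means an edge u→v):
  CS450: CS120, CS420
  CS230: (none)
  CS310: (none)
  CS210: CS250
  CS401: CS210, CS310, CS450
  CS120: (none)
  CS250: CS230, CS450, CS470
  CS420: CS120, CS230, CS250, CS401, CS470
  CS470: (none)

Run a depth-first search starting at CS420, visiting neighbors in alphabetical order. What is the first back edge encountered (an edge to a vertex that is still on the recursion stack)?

DFS from CS420 (visiting neighbors in alphabetical order); mark gray on enter, black on exit:
CS420 gray
  CS120 gray
  CS120 black
  CS230 gray
  CS230 black
  CS250 gray
    CS250→CS230: CS230 black — skip
    CS450 gray
      CS450→CS120: CS120 black — skip
      CS450→CS420: CS420 is gray → back edge
First back edge: CS450 → CS420.

CS450→CS420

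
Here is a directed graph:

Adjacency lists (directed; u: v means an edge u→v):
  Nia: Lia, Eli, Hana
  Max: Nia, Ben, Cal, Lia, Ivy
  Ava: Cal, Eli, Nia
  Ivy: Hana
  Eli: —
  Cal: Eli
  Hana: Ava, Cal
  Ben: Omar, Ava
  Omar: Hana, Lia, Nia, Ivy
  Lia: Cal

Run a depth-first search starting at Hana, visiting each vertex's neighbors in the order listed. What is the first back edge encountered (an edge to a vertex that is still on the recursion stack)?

Nia->Hana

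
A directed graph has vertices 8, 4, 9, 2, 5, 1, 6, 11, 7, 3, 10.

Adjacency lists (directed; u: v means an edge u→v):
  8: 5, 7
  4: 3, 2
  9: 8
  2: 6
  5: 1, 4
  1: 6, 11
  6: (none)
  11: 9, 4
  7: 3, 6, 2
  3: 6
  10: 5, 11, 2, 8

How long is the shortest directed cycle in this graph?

5

For each vertex v, BFS finds the shortest path from v back to v.
The shortest such closed walk is 8 → 5 → 1 → 11 → 9 → 8, length 5.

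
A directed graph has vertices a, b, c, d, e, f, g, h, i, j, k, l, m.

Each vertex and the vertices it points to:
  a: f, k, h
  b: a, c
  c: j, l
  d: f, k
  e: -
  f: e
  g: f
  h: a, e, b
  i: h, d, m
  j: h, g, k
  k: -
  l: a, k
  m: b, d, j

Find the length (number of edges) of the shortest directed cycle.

2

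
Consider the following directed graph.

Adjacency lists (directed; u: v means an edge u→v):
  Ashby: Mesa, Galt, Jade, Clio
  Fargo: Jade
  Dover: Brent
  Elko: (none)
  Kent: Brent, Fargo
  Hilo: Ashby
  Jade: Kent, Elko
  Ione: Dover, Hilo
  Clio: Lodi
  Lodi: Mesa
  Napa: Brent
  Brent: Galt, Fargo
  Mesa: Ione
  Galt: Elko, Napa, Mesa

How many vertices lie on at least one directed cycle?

A vertex is on a directed cycle iff it belongs to a strongly connected component of size ≥ 2 (or has a self-loop).
The vertices on cycles are {Clio, Galt, Hilo, Ione, Jade, Kent, Lodi, Mesa, Napa, Ashby, Brent, Dover, Fargo} — 13 in total.

13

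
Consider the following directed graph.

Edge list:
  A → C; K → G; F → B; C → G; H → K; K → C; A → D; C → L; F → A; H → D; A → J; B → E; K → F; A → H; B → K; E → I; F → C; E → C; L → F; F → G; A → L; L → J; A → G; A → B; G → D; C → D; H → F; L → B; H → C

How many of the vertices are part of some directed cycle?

8

A vertex is on a directed cycle iff it belongs to a strongly connected component of size ≥ 2 (or has a self-loop).
The vertices on cycles are {A, B, C, E, F, H, K, L} — 8 in total.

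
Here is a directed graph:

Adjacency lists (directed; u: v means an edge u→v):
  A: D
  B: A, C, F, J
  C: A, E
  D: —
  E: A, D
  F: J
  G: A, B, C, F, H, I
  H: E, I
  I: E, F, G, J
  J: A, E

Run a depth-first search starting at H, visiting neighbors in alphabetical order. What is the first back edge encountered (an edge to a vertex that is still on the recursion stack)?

DFS from H (visiting neighbors in alphabetical order); mark gray on enter, black on exit:
H gray
  E gray
    A gray
      D gray
      D black
    A black
    E→D: D black — skip
  E black
  I gray
    I→E: E black — skip
    F gray
      J gray
        J→A: A black — skip
        J→E: E black — skip
      J black
    F black
    G gray
      G→A: A black — skip
      B gray
        B→A: A black — skip
        C gray
          C→A: A black — skip
          C→E: E black — skip
        C black
        B→F: F black — skip
        B→J: J black — skip
      B black
      G→C: C black — skip
      G→F: F black — skip
      G→H: H is gray → back edge
First back edge: G → H.

G->H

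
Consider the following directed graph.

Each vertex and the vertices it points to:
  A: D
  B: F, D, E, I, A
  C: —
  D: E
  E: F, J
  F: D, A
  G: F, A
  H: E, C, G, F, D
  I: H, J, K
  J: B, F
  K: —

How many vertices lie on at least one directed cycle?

9

A vertex is on a directed cycle iff it belongs to a strongly connected component of size ≥ 2 (or has a self-loop).
The vertices on cycles are {A, B, D, E, F, G, H, I, J} — 9 in total.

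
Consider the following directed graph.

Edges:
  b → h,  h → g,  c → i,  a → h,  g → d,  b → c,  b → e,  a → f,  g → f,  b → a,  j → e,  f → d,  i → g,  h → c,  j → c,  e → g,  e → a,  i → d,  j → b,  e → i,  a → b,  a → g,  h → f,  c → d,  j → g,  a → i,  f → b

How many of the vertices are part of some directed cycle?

A vertex is on a directed cycle iff it belongs to a strongly connected component of size ≥ 2 (or has a self-loop).
The vertices on cycles are {a, b, c, e, f, g, h, i} — 8 in total.

8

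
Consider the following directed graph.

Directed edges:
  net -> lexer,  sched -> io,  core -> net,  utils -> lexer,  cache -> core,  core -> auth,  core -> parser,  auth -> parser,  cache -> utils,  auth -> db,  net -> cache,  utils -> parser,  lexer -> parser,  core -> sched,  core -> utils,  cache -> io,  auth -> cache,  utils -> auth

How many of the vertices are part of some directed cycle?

5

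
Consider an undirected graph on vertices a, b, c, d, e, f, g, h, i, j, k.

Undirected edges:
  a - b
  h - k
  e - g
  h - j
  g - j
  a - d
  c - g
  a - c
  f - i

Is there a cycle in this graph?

DFS, tracking each vertex's parent; an edge to a visited non-parent vertex closes a cycle.
Start from b:
visit b (parent –)
  visit a (parent b)
    visit c (parent a)
      c–a: parent, skip
      visit g (parent c)
        visit j (parent g)
          j–g: parent, skip
          visit h (parent j)
            h–j: parent, skip
            visit k (parent h)
              k–h: parent, skip
        visit e (parent g)
          e–g: parent, skip
        g–c: parent, skip
    visit d (parent a)
      d–a: parent, skip
    a–b: parent, skip
visit f (parent –)
  visit i (parent f)
    i–f: parent, skip
No non-parent visited neighbor found — the graph is a forest.

No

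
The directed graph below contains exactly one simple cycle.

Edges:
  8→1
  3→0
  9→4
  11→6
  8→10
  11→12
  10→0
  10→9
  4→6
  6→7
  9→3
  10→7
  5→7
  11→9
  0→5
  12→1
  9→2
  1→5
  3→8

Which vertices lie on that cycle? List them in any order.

3, 8, 9, 10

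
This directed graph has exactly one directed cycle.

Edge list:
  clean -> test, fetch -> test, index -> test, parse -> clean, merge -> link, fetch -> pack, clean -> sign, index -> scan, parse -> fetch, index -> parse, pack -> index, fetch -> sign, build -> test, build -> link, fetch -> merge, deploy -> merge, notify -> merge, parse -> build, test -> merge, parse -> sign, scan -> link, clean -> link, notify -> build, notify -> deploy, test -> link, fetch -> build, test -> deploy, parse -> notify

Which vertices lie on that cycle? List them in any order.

DFS with gray/black marking from index:
index gray
  test gray
    deploy gray
      merge gray
        link gray
        link black
      merge black
    deploy black
    test→link: link black — skip
    test→merge: merge black — skip
  test black
  scan gray
    scan→link: link black — skip
  scan black
  parse gray
    clean gray
      clean→test: test black — skip
      clean→link: link black — skip
      sign gray
      sign black
    clean black
    fetch gray
      fetch→sign: sign black — skip
      fetch→merge: merge black — skip
      pack gray
        pack→index: index is gray → back edge
Back edge closes the cycle index → parse → fetch → pack → index; its vertices are {pack, fetch, index, parse}.

pack, fetch, index, parse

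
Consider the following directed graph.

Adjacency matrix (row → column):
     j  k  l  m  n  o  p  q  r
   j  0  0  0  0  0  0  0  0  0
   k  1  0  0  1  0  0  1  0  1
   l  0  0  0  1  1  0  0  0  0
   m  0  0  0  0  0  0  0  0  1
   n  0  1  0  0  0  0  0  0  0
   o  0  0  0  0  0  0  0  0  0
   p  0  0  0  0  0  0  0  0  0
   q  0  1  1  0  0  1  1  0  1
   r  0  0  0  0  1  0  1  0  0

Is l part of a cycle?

l lies on a cycle iff there is a path from l back to itself.
Exploring from l, it never reaches itself; equivalently, its strongly connected component is a singleton.

No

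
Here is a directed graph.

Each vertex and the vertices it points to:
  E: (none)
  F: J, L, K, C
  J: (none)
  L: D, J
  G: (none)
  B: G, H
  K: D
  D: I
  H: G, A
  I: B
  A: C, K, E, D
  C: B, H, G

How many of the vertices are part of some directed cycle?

7

A vertex is on a directed cycle iff it belongs to a strongly connected component of size ≥ 2 (or has a self-loop).
The vertices on cycles are {A, B, C, D, H, I, K} — 7 in total.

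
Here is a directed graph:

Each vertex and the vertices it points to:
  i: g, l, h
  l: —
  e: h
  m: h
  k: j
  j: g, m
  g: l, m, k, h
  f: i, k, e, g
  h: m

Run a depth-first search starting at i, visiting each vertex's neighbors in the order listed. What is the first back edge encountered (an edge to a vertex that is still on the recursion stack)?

DFS from i (visiting each vertex's neighbors in the order listed); mark gray on enter, black on exit:
i gray
  g gray
    l gray
    l black
    m gray
      h gray
        h→m: m is gray → back edge
First back edge: h → m.

h→m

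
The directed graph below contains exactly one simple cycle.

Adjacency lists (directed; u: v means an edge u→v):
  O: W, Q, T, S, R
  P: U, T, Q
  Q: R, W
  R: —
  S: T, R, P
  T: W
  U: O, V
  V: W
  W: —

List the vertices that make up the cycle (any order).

O, P, S, U

DFS with gray/black marking from U:
U gray
  O gray
    W gray
    W black
    Q gray
      R gray
      R black
      Q→W: W black — skip
    Q black
    T gray
      T→W: W black — skip
    T black
    S gray
      S→T: T black — skip
      S→R: R black — skip
      P gray
        P→U: U is gray → back edge
Back edge closes the cycle U → O → S → P → U; its vertices are {O, P, S, U}.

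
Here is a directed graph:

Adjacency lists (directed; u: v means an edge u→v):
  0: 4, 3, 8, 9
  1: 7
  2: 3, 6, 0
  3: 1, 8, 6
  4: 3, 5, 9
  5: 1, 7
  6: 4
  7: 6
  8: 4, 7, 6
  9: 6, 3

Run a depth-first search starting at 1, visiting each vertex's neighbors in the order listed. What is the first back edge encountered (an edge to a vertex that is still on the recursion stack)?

3→1

DFS from 1 (visiting each vertex's neighbors in the order listed); mark gray on enter, black on exit:
1 gray
  7 gray
    6 gray
      4 gray
        3 gray
          3→1: 1 is gray → back edge
First back edge: 3 → 1.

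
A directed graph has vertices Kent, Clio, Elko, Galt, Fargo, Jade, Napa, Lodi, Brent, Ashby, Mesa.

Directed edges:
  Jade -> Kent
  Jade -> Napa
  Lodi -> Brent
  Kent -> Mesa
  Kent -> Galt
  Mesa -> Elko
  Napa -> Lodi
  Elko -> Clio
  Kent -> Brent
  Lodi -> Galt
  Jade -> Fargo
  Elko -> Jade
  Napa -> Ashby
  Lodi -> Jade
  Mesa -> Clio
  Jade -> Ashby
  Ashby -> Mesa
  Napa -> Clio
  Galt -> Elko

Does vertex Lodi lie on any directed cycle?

Yes

Lodi is on a cycle iff Lodi can reach itself via ≥1 edge.
Lodi → Jade → Napa → Lodi — yes.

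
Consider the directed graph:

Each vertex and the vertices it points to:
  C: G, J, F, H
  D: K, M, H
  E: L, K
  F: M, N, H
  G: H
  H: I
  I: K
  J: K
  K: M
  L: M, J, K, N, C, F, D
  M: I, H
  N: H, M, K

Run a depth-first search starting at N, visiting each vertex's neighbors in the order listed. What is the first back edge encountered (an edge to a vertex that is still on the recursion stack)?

M→I

DFS from N (visiting each vertex's neighbors in the order listed); mark gray on enter, black on exit:
N gray
  H gray
    I gray
      K gray
        M gray
          M→I: I is gray → back edge
First back edge: M → I.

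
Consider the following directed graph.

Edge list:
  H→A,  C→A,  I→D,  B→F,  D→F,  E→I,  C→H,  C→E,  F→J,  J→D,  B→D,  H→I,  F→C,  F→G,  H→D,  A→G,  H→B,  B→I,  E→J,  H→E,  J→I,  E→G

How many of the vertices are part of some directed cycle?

8

A vertex is on a directed cycle iff it belongs to a strongly connected component of size ≥ 2 (or has a self-loop).
The vertices on cycles are {B, C, D, E, F, H, I, J} — 8 in total.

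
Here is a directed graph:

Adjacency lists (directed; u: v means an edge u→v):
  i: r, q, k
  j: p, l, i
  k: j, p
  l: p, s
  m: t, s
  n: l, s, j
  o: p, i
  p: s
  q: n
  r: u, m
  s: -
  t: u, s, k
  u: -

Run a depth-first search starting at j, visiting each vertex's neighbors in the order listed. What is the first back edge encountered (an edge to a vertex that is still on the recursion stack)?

k->j

DFS from j (visiting each vertex's neighbors in the order listed); mark gray on enter, black on exit:
j gray
  p gray
    s gray
    s black
  p black
  l gray
    l→p: p black — skip
    l→s: s black — skip
  l black
  i gray
    r gray
      u gray
      u black
      m gray
        t gray
          t→u: u black — skip
          t→s: s black — skip
          k gray
            k→j: j is gray → back edge
First back edge: k → j.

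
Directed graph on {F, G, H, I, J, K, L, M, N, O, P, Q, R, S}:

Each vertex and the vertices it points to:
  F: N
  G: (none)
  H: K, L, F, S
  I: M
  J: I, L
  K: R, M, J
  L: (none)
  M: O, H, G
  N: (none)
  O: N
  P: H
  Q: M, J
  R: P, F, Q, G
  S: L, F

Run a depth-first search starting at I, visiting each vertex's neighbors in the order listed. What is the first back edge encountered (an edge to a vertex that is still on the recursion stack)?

DFS from I (visiting each vertex's neighbors in the order listed); mark gray on enter, black on exit:
I gray
  M gray
    O gray
      N gray
      N black
    O black
    H gray
      K gray
        R gray
          P gray
            P→H: H is gray → back edge
First back edge: P → H.

P→H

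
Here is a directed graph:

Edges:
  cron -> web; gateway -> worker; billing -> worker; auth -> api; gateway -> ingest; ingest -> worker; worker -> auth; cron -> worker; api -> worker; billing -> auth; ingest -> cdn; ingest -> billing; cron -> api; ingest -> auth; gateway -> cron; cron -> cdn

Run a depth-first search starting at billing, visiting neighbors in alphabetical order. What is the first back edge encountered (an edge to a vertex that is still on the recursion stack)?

DFS from billing (visiting neighbors in alphabetical order); mark gray on enter, black on exit:
billing gray
  auth gray
    api gray
      worker gray
        worker→auth: auth is gray → back edge
First back edge: worker → auth.

worker→auth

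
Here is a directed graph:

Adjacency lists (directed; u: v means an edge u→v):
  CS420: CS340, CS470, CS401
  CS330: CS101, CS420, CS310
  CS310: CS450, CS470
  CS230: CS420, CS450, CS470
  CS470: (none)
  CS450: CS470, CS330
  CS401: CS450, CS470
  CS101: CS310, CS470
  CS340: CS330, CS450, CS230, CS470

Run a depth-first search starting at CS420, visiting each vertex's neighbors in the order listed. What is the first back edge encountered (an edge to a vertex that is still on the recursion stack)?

CS450->CS330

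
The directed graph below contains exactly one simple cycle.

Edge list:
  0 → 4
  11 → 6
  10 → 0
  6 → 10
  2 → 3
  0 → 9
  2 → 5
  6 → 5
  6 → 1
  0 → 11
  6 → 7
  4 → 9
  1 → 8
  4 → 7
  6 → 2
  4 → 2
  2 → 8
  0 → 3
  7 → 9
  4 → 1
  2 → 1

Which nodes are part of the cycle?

0, 6, 10, 11

DFS with gray/black marking from 0:
0 gray
  9 gray
  9 black
  4 gray
    1 gray
      8 gray
      8 black
    1 black
    7 gray
      7→9: 9 black — skip
    7 black
    4→9: 9 black — skip
    2 gray
      5 gray
      5 black
      3 gray
      3 black
      2→1: 1 black — skip
      2→8: 8 black — skip
    2 black
  4 black
  11 gray
    6 gray
      10 gray
        10→0: 0 is gray → back edge
Back edge closes the cycle 0 → 11 → 6 → 10 → 0; its vertices are {0, 6, 10, 11}.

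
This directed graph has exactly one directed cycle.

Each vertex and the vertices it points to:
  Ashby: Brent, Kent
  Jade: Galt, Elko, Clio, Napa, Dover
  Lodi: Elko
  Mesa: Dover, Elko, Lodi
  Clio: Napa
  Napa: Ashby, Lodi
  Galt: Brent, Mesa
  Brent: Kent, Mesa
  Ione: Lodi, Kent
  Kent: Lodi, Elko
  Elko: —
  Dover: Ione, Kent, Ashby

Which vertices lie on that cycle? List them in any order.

DFS with gray/black marking from Dover:
Dover gray
  Ione gray
    Lodi gray
      Elko gray
      Elko black
    Lodi black
    Kent gray
      Kent→Lodi: Lodi black — skip
      Kent→Elko: Elko black — skip
    Kent black
  Ione black
  Dover→Kent: Kent black — skip
  Ashby gray
    Brent gray
      Brent→Kent: Kent black — skip
      Mesa gray
        Mesa→Dover: Dover is gray → back edge
Back edge closes the cycle Dover → Ashby → Brent → Mesa → Dover; its vertices are {Mesa, Ashby, Brent, Dover}.

Mesa, Ashby, Brent, Dover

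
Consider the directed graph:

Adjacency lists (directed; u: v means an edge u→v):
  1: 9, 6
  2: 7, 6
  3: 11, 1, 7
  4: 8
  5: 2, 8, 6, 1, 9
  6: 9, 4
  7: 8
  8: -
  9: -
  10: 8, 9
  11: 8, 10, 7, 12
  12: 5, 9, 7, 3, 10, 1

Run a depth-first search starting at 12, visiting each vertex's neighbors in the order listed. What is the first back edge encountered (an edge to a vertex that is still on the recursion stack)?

11→12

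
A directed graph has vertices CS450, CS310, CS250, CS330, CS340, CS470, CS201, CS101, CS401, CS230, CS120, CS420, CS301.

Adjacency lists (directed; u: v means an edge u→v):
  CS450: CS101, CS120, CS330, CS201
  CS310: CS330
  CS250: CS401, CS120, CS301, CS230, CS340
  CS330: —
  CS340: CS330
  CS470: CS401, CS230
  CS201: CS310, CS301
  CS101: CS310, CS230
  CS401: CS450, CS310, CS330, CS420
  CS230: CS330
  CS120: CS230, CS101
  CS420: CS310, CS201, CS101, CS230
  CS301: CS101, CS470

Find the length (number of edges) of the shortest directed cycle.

For each vertex v, BFS finds the shortest path from v back to v.
The shortest such closed walk is CS401 → CS450 → CS201 → CS301 → CS470 → CS401, length 5.

5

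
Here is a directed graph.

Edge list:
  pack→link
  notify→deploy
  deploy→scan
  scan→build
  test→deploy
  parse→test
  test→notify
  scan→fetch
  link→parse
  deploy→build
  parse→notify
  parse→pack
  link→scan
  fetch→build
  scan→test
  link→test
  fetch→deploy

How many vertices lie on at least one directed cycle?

8

A vertex is on a directed cycle iff it belongs to a strongly connected component of size ≥ 2 (or has a self-loop).
The vertices on cycles are {link, pack, scan, test, fetch, parse, deploy, notify} — 8 in total.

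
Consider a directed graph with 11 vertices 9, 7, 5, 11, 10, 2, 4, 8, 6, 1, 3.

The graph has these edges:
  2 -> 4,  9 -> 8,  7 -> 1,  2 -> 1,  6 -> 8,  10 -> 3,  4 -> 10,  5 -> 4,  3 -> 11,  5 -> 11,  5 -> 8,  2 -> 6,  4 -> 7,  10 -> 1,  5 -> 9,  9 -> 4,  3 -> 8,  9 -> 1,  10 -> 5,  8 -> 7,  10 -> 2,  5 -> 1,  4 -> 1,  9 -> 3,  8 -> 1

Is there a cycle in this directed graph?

DFS with white/gray/black marking, starting from 11:
11 gray
11 black
9 gray
  3 gray
    3→11: 11 black — skip
    8 gray
      1 gray
      1 black
      7 gray
        7→1: 1 black — skip
      7 black
    8 black
  3 black
  4 gray
    4→1: 1 black — skip
    10 gray
      10→3: 3 black — skip
      5 gray
        5→8: 8 black — skip
        5→11: 11 black — skip
        5→4: 4 is gray → back edge
Back edge found, so a cycle exists: 4 → 10 → 5 → 4.

Yes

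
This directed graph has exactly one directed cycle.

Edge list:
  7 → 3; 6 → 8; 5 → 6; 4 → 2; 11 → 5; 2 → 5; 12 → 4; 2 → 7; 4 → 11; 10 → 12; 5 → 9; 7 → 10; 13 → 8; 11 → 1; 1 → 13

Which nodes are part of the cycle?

2, 4, 7, 10, 12

DFS with gray/black marking from 4:
4 gray
  2 gray
    5 gray
      9 gray
      9 black
      6 gray
        8 gray
        8 black
      6 black
    5 black
    7 gray
      3 gray
      3 black
      10 gray
        12 gray
          12→4: 4 is gray → back edge
Back edge closes the cycle 4 → 2 → 7 → 10 → 12 → 4; its vertices are {2, 4, 7, 10, 12}.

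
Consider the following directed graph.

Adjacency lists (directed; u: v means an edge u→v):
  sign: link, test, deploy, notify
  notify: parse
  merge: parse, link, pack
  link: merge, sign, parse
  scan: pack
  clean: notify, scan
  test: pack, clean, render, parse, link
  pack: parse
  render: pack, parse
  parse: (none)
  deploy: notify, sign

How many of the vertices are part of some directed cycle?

A vertex is on a directed cycle iff it belongs to a strongly connected component of size ≥ 2 (or has a self-loop).
The vertices on cycles are {link, sign, test, merge, deploy} — 5 in total.

5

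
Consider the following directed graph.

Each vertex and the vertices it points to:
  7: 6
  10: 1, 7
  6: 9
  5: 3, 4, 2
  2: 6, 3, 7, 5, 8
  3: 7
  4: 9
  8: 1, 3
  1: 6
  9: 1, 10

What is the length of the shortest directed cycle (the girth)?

2

For each vertex v, BFS finds the shortest path from v back to v.
The shortest such closed walk is 5 → 2 → 5, length 2.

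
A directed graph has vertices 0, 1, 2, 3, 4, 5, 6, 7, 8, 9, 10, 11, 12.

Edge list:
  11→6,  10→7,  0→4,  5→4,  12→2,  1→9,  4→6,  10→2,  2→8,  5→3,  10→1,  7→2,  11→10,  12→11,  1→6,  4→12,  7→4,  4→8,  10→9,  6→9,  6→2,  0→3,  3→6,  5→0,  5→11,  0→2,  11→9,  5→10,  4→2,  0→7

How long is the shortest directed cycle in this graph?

For each vertex v, BFS finds the shortest path from v back to v.
The shortest such closed walk is 10 → 7 → 4 → 12 → 11 → 10, length 5.

5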